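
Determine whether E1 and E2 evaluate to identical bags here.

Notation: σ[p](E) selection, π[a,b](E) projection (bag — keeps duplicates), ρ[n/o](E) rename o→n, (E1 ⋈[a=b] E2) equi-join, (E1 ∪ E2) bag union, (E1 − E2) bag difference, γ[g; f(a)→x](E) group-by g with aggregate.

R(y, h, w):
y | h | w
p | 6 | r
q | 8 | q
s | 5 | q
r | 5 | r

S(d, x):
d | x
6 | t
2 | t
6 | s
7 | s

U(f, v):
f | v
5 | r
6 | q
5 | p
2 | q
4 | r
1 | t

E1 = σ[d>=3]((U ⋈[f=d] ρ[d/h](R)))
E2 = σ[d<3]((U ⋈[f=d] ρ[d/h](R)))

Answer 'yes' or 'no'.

E1 stepwise |·|:
  U → 6
  R → 4
  ρ[d/h](R) → 4
  (U ⋈[f=d] ρ[d/h](R)) → 5
  σ[d>=3]((U ⋈[f=d] ρ[d/h](R))) → 5
E2 stepwise |·|:
  U → 6
  R → 4
  ρ[d/h](R) → 4
  (U ⋈[f=d] ρ[d/h](R)) → 5
  σ[d<3]((U ⋈[f=d] ρ[d/h](R))) → 0

E1 result:
f | v | y | d | w
5 | p | r | 5 | r
5 | p | s | 5 | q
5 | r | r | 5 | r
5 | r | s | 5 | q
6 | q | p | 6 | r
E2 result:
f | v | y | d | w
(0 rows)
Witness: (5, 'r', 's', 5, 'q') appears 1× in E1 but 0× in E2.

no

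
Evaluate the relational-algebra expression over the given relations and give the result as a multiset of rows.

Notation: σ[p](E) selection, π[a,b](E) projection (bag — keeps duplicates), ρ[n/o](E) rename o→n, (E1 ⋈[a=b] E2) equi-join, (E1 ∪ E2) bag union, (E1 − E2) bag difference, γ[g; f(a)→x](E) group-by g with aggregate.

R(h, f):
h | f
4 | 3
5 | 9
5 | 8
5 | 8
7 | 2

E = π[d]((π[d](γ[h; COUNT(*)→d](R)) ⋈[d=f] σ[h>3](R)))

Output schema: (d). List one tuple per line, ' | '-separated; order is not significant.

Stepwise |·|:
  R → 5
  γ[h; COUNT(*)→d](R) → 3
  π[d](γ[h; COUNT(*)→d](R)) → 3
  R → 5
  σ[h>3](R) → 5
  (π[d](γ[h; COUNT(*)→d](R)) ⋈[d=f] σ[h>3](R)) → 1
  π[d]((π[d](γ[h; COUNT(*)→d](R)) ⋈[d=f] σ[h>3](R))) → 1

== RESULT ==
d
3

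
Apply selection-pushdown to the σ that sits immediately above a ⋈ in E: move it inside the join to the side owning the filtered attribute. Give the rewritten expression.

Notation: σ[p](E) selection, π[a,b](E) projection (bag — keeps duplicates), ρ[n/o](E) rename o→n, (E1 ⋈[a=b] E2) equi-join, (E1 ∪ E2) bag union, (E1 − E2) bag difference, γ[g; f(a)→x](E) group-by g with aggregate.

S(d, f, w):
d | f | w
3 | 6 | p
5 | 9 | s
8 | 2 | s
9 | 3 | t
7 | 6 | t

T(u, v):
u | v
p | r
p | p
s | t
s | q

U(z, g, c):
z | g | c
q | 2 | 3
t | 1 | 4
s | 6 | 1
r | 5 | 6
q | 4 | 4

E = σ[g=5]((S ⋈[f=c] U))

σ filters on g, owned by the right side.
E' = (S ⋈[f=c] σ[g=5](U))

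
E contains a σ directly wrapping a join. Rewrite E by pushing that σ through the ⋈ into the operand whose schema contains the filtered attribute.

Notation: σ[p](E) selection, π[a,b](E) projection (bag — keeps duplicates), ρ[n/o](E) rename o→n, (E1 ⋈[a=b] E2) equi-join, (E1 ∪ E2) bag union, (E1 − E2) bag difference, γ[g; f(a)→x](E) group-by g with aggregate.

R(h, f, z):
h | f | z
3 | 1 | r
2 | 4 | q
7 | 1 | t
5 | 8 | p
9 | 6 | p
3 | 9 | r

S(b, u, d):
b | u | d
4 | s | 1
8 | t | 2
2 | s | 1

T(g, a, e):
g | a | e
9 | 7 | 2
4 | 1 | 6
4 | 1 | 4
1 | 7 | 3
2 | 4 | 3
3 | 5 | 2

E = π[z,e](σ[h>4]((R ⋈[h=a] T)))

σ filters on h, owned by the left side.
E' = π[z,e]((σ[h>4](R) ⋈[h=a] T))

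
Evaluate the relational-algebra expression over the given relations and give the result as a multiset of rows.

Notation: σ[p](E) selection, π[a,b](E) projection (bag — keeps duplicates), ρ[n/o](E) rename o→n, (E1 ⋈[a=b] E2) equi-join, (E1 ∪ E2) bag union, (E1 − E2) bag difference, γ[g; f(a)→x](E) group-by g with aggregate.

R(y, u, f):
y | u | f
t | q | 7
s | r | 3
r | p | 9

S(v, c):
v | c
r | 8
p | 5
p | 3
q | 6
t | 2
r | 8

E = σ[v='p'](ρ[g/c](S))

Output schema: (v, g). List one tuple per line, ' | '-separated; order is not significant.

Per-node cardinality:
  S → 6
  ρ[g/c](S) → 6
  σ[v='p'](ρ[g/c](S)) → 2

== RESULT ==
v | g
p | 3
p | 5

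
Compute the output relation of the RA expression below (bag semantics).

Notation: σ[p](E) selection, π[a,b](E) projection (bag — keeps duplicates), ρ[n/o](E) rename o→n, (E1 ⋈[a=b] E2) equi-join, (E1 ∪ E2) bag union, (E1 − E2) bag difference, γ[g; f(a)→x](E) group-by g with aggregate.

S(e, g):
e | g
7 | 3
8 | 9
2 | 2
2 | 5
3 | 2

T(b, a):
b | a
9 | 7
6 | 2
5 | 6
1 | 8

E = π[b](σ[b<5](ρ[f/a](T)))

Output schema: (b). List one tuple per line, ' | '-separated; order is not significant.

Row counts bottom-up:
  T → 4
  ρ[f/a](T) → 4
  σ[b<5](ρ[f/a](T)) → 1
  π[b](σ[b<5](ρ[f/a](T))) → 1

== RESULT ==
b
1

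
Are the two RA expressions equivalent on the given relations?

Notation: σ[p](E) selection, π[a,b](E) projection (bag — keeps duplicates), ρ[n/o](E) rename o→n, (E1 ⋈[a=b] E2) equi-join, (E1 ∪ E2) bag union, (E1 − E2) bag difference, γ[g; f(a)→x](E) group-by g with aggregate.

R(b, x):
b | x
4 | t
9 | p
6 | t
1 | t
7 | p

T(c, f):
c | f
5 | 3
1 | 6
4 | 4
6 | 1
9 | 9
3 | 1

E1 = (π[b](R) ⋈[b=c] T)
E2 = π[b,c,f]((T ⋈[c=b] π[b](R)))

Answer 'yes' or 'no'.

E1 subexpression sizes:
  R → 5
  π[b](R) → 5
  T → 6
  (π[b](R) ⋈[b=c] T) → 4
E2 subexpression sizes:
  T → 6
  R → 5
  π[b](R) → 5
  (T ⋈[c=b] π[b](R)) → 4
  π[b,c,f]((T ⋈[c=b] π[b](R))) → 4

E1 and E2 produce the same multiset:
b | c | f
1 | 1 | 6
4 | 4 | 4
6 | 6 | 1
9 | 9 | 9

yes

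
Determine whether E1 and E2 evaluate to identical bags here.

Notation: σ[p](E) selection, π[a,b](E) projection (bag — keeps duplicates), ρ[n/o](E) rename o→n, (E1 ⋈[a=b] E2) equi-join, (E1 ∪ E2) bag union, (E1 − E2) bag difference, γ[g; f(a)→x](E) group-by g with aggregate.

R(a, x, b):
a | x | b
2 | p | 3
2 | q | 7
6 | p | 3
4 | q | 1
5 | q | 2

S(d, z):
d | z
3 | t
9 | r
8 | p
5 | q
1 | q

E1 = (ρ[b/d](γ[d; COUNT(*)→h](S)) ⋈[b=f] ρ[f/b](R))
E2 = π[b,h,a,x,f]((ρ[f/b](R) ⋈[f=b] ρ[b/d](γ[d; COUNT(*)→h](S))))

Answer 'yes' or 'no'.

E1 stepwise |·|:
  S → 5
  γ[d; COUNT(*)→h](S) → 5
  ρ[b/d](γ[d; COUNT(*)→h](S)) → 5
  R → 5
  ρ[f/b](R) → 5
  (ρ[b/d](γ[d; COUNT(*)→h](S)) ⋈[b=f] ρ[f/b](R)) → 3
E2 stepwise |·|:
  R → 5
  ρ[f/b](R) → 5
  S → 5
  γ[d; COUNT(*)→h](S) → 5
  ρ[b/d](γ[d; COUNT(*)→h](S)) → 5
  (ρ[f/b](R) ⋈[f=b] ρ[b/d](γ[d; COUNT(*)→h](S))) → 3
  π[b,h,a,x,f]((ρ[f/b](R) ⋈[f=b] ρ[b/d](γ[d; COUNT(*)→h](S)))) → 3

E1 and E2 produce the same multiset:
b | h | a | x | f
1 | 1 | 4 | q | 1
3 | 1 | 2 | p | 3
3 | 1 | 6 | p | 3

yes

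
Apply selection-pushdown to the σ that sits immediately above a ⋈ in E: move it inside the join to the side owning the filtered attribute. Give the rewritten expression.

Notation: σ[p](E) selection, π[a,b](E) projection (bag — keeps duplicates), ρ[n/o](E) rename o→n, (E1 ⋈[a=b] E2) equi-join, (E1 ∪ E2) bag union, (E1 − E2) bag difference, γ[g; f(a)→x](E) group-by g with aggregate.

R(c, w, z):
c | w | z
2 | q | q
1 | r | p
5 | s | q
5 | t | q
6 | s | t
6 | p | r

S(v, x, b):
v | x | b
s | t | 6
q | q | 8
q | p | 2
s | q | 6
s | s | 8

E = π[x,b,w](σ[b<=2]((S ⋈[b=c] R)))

σ filters on b, owned by the left side.
E' = π[x,b,w]((σ[b<=2](S) ⋈[b=c] R))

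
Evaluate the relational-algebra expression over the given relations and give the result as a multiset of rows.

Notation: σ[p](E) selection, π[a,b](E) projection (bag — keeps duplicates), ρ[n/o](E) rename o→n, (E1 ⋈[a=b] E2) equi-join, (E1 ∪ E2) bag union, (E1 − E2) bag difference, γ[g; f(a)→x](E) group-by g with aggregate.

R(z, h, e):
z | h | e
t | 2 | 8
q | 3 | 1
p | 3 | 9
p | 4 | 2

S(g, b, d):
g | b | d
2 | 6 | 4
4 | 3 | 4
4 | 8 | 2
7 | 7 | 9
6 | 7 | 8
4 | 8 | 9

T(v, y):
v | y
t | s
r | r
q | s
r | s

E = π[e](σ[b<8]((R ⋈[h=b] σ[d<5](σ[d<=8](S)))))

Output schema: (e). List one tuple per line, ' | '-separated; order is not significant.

Subexpression sizes:
  R → 4
  S → 6
  σ[d<=8](S) → 4
  σ[d<5](σ[d<=8](S)) → 3
  (R ⋈[h=b] σ[d<5](σ[d<=8](S))) → 2
  σ[b<8]((R ⋈[h=b] σ[d<5](σ[d<=8](S)))) → 2
  π[e](σ[b<8]((R ⋈[h=b] σ[d<5](σ[d<=8](S))))) → 2

== RESULT ==
e
1
9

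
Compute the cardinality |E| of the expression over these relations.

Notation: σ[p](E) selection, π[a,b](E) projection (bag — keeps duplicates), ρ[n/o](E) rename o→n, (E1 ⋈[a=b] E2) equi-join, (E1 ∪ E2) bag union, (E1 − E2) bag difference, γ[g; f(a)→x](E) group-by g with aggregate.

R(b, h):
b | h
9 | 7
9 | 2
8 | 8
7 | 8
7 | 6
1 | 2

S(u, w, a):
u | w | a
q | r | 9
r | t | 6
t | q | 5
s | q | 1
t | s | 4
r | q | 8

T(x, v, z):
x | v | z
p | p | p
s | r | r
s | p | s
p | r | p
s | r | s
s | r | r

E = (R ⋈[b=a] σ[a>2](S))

Row counts bottom-up:
  R → 6
  S → 6
  σ[a>2](S) → 5
  (R ⋈[b=a] σ[a>2](S)) → 3

|E| = 3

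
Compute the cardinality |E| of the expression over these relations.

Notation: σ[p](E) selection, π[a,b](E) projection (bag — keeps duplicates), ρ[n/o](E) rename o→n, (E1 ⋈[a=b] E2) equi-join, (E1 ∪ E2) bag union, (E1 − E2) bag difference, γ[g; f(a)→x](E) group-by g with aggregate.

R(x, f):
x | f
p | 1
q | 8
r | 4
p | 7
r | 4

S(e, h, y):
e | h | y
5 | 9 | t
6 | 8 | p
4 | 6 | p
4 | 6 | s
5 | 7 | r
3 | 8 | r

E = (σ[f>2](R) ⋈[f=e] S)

Per-node cardinality:
  R → 5
  σ[f>2](R) → 4
  S → 6
  (σ[f>2](R) ⋈[f=e] S) → 4

|E| = 4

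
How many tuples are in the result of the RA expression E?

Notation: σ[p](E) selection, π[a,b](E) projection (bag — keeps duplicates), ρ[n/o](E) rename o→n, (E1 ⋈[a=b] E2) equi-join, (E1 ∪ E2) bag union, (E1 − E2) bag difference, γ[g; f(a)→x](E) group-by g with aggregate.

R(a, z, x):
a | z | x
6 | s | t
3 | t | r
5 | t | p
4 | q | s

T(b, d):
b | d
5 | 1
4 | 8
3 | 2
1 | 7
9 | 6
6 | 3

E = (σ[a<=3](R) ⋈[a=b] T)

Per-node cardinality:
  R → 4
  σ[a<=3](R) → 1
  T → 6
  (σ[a<=3](R) ⋈[a=b] T) → 1

|E| = 1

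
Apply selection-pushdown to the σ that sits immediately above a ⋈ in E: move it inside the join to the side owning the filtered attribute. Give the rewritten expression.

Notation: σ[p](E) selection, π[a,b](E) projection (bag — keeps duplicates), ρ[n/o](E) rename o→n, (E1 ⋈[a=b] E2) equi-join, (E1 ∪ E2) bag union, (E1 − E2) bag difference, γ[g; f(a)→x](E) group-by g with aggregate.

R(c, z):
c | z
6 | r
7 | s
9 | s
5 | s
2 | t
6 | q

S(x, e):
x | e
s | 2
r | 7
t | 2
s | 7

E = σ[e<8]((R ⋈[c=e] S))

σ filters on e, owned by the right side.
E' = (R ⋈[c=e] σ[e<8](S))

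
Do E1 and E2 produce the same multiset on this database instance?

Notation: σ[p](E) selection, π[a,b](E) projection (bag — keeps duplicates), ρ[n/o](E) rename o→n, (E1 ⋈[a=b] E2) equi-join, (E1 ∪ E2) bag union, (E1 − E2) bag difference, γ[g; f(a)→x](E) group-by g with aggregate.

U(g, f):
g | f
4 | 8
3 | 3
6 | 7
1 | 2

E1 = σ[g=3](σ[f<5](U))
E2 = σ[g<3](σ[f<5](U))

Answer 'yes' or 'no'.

E1 per-node cardinality:
  U → 4
  σ[f<5](U) → 2
  σ[g=3](σ[f<5](U)) → 1
E2 per-node cardinality:
  U → 4
  σ[f<5](U) → 2
  σ[g<3](σ[f<5](U)) → 1

E1 result:
g | f
3 | 3
E2 result:
g | f
1 | 2
Witness: (1, 2) appears 0× in E1 but 1× in E2.

no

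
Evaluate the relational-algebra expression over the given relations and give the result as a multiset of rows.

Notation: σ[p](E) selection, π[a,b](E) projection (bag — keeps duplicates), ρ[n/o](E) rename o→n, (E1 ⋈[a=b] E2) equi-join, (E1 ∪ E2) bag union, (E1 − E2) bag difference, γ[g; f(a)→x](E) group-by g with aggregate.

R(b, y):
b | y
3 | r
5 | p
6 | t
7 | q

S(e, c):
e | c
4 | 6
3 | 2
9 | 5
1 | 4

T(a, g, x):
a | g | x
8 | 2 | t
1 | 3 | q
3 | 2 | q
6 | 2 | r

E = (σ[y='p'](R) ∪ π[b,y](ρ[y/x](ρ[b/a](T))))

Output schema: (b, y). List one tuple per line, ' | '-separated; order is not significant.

Stepwise |·|:
  R → 4
  σ[y='p'](R) → 1
  T → 4
  ρ[b/a](T) → 4
  ρ[y/x](ρ[b/a](T)) → 4
  π[b,y](ρ[y/x](ρ[b/a](T))) → 4
  (σ[y='p'](R) ∪ π[b,y](ρ[y/x](ρ[b/a](T)))) → 5

== RESULT ==
b | y
1 | q
3 | q
5 | p
6 | r
8 | t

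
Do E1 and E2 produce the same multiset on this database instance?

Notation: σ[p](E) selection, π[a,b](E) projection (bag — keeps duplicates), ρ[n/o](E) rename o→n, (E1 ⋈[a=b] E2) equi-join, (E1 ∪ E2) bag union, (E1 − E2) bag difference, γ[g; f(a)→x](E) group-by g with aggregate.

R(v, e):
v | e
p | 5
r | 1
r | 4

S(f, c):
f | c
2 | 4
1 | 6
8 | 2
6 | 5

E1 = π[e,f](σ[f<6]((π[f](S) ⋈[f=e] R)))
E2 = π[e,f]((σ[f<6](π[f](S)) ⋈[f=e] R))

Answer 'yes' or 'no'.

E1 row counts bottom-up:
  S → 4
  π[f](S) → 4
  R → 3
  (π[f](S) ⋈[f=e] R) → 1
  σ[f<6]((π[f](S) ⋈[f=e] R)) → 1
  π[e,f](σ[f<6]((π[f](S) ⋈[f=e] R))) → 1
E2 row counts bottom-up:
  S → 4
  π[f](S) → 4
  σ[f<6](π[f](S)) → 2
  R → 3
  (σ[f<6](π[f](S)) ⋈[f=e] R) → 1
  π[e,f]((σ[f<6](π[f](S)) ⋈[f=e] R)) → 1

E1 and E2 produce the same multiset:
e | f
1 | 1

yes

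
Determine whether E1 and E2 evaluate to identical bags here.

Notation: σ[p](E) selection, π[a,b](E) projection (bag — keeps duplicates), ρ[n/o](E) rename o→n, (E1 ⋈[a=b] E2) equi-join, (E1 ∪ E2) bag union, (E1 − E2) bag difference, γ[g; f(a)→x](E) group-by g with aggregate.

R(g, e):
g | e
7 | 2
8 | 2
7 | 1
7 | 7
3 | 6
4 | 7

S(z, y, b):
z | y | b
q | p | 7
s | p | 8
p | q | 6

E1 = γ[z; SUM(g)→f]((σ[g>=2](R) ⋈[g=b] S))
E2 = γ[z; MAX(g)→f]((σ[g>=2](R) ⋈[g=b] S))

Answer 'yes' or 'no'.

E1 per-node cardinality:
  R → 6
  σ[g>=2](R) → 6
  S → 3
  (σ[g>=2](R) ⋈[g=b] S) → 4
  γ[z; SUM(g)→f]((σ[g>=2](R) ⋈[g=b] S)) → 2
E2 per-node cardinality:
  R → 6
  σ[g>=2](R) → 6
  S → 3
  (σ[g>=2](R) ⋈[g=b] S) → 4
  γ[z; MAX(g)→f]((σ[g>=2](R) ⋈[g=b] S)) → 2

E1 result:
z | f
q | 21
s | 8
E2 result:
z | f
q | 7
s | 8
Witness: ('q', 21) appears 1× in E1 but 0× in E2.

no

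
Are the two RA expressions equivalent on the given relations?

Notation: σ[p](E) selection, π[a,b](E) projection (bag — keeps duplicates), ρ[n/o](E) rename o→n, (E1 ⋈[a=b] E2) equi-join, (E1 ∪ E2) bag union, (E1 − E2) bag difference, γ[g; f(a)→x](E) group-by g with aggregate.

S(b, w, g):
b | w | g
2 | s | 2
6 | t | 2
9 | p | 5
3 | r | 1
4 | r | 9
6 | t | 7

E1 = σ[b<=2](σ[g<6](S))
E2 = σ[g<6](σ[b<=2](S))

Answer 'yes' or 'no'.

E1 per-node cardinality:
  S → 6
  σ[g<6](S) → 4
  σ[b<=2](σ[g<6](S)) → 1
E2 per-node cardinality:
  S → 6
  σ[b<=2](S) → 1
  σ[g<6](σ[b<=2](S)) → 1

E1 and E2 produce the same multiset:
b | w | g
2 | s | 2

yes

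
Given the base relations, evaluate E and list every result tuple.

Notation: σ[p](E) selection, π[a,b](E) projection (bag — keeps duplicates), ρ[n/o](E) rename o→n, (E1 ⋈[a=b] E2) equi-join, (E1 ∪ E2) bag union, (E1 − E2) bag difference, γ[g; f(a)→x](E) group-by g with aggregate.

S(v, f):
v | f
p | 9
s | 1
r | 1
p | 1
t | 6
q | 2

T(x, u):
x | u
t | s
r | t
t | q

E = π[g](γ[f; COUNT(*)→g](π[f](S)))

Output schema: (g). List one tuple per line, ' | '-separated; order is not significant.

Row counts bottom-up:
  S → 6
  π[f](S) → 6
  γ[f; COUNT(*)→g](π[f](S)) → 4
  π[g](γ[f; COUNT(*)→g](π[f](S))) → 4

== RESULT ==
g
1
1
1
3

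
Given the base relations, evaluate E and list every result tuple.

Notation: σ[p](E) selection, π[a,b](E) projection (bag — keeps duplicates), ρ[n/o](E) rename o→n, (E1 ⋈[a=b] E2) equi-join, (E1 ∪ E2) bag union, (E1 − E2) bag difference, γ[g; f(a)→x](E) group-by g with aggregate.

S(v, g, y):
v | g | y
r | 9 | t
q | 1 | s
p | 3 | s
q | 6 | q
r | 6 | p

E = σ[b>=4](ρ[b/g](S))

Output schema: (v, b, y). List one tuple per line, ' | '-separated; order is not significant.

Stepwise |·|:
  S → 5
  ρ[b/g](S) → 5
  σ[b>=4](ρ[b/g](S)) → 3

== RESULT ==
v | b | y
q | 6 | q
r | 6 | p
r | 9 | t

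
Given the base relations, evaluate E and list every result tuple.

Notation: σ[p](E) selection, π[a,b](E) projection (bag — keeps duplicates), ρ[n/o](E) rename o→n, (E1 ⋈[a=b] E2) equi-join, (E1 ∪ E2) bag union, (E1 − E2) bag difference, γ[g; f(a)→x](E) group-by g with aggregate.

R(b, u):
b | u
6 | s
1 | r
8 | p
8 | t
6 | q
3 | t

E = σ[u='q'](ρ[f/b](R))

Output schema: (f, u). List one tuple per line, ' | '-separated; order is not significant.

Stepwise |·|:
  R → 6
  ρ[f/b](R) → 6
  σ[u='q'](ρ[f/b](R)) → 1

== RESULT ==
f | u
6 | q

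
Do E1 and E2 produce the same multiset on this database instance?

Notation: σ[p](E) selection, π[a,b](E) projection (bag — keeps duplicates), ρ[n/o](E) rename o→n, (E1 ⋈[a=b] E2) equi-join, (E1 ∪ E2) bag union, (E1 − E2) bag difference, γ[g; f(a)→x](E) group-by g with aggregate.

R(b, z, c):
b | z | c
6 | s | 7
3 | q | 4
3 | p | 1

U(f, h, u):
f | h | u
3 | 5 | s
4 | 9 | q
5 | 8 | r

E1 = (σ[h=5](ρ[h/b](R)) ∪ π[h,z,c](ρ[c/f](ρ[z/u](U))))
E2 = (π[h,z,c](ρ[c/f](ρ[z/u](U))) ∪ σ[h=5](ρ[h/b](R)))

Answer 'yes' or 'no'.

E1 stepwise |·|:
  R → 3
  ρ[h/b](R) → 3
  σ[h=5](ρ[h/b](R)) → 0
  U → 3
  ρ[z/u](U) → 3
  ρ[c/f](ρ[z/u](U)) → 3
  π[h,z,c](ρ[c/f](ρ[z/u](U))) → 3
  (σ[h=5](ρ[h/b](R)) ∪ π[h,z,c](ρ[c/f](ρ[z/u](U)))) → 3
E2 stepwise |·|:
  U → 3
  ρ[z/u](U) → 3
  ρ[c/f](ρ[z/u](U)) → 3
  π[h,z,c](ρ[c/f](ρ[z/u](U))) → 3
  R → 3
  ρ[h/b](R) → 3
  σ[h=5](ρ[h/b](R)) → 0
  (π[h,z,c](ρ[c/f](ρ[z/u](U))) ∪ σ[h=5](ρ[h/b](R))) → 3

E1 and E2 produce the same multiset:
h | z | c
5 | s | 3
8 | r | 5
9 | q | 4

yes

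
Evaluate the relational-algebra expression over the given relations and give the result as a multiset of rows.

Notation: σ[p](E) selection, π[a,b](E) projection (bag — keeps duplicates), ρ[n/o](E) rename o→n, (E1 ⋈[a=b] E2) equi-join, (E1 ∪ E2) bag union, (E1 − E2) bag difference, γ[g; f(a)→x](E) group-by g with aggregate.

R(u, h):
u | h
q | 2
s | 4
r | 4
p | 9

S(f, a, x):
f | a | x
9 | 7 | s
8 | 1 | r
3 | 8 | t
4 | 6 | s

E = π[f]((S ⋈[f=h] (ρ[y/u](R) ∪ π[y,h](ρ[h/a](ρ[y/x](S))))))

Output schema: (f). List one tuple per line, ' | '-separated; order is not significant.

Stepwise |·|:
  S → 4
  R → 4
  ρ[y/u](R) → 4
  S → 4
  ρ[y/x](S) → 4
  ρ[h/a](ρ[y/x](S)) → 4
  π[y,h](ρ[h/a](ρ[y/x](S))) → 4
  (ρ[y/u](R) ∪ π[y,h](ρ[h/a](ρ[y/x](S)))) → 8
  (S ⋈[f=h] (ρ[y/u](R) ∪ π[y,h](ρ[h/a](ρ[y/x](S))))) → 4
  π[f]((S ⋈[f=h] (ρ[y/u](R) ∪ π[y,h](ρ[h/a](ρ[y/x](S)))))) → 4

== RESULT ==
f
4
4
8
9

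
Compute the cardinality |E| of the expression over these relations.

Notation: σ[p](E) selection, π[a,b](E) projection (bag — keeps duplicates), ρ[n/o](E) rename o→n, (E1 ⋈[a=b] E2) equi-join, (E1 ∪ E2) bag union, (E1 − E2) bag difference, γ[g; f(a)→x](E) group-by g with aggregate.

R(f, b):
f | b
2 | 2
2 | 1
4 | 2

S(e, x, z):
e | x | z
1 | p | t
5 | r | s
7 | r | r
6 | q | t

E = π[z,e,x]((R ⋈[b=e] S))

Per-node cardinality:
  R → 3
  S → 4
  (R ⋈[b=e] S) → 1
  π[z,e,x]((R ⋈[b=e] S)) → 1

|E| = 1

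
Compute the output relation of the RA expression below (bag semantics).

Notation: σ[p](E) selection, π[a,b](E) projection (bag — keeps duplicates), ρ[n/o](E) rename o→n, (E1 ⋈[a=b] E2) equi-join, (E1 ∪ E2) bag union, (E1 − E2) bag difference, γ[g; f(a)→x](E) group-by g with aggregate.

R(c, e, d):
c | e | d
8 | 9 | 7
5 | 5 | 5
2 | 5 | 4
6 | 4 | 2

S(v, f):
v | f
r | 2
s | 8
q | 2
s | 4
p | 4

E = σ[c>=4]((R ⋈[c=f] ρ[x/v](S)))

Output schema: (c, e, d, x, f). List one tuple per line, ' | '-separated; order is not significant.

Subexpression sizes:
  R → 4
  S → 5
  ρ[x/v](S) → 5
  (R ⋈[c=f] ρ[x/v](S)) → 3
  σ[c>=4]((R ⋈[c=f] ρ[x/v](S))) → 1

== RESULT ==
c | e | d | x | f
8 | 9 | 7 | s | 8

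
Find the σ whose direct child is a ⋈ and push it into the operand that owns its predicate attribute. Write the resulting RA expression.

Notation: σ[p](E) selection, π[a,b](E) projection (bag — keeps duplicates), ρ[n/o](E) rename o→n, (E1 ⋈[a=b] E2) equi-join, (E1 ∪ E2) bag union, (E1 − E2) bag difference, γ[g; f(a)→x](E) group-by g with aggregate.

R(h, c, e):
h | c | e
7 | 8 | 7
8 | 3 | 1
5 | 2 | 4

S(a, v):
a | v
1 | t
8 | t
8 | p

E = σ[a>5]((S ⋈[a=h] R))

σ filters on a, owned by the left side.
E' = (σ[a>5](S) ⋈[a=h] R)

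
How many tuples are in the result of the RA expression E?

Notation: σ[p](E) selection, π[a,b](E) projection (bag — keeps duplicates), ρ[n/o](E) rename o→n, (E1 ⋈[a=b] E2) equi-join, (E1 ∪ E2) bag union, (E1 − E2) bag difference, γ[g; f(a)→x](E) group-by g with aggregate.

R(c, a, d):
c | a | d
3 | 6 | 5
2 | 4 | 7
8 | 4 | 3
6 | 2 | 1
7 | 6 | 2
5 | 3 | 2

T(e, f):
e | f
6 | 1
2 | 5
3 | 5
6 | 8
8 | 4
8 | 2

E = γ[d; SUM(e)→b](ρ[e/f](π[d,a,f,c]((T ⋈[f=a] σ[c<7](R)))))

Stepwise |·|:
  T → 6
  R → 6
  σ[c<7](R) → 4
  (T ⋈[f=a] σ[c<7](R)) → 2
  π[d,a,f,c]((T ⋈[f=a] σ[c<7](R))) → 2
  ρ[e/f](π[d,a,f,c]((T ⋈[f=a] σ[c<7](R)))) → 2
  γ[d; SUM(e)→b](ρ[e/f](π[d,a,f,c]((T ⋈[f=a] σ[c<7](R))))) → 2

|E| = 2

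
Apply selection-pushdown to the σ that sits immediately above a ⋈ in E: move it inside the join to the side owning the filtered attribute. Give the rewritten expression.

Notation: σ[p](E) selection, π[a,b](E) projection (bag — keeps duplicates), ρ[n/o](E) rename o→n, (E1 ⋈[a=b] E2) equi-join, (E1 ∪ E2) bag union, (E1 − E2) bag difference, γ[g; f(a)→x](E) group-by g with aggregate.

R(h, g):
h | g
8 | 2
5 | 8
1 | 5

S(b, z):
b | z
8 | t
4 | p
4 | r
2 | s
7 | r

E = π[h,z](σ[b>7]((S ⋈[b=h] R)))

σ filters on b, owned by the left side.
E' = π[h,z]((σ[b>7](S) ⋈[b=h] R))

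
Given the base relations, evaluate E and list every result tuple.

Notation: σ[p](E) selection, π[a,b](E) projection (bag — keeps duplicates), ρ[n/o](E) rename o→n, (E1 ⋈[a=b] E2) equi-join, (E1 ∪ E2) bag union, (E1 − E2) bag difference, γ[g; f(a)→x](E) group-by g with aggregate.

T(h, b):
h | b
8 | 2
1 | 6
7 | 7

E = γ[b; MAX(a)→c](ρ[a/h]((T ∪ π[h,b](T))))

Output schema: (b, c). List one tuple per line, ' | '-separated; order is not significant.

Per-node cardinality:
  T → 3
  T → 3
  π[h,b](T) → 3
  (T ∪ π[h,b](T)) → 6
  ρ[a/h]((T ∪ π[h,b](T))) → 6
  γ[b; MAX(a)→c](ρ[a/h]((T ∪ π[h,b](T)))) → 3

== RESULT ==
b | c
2 | 8
6 | 1
7 | 7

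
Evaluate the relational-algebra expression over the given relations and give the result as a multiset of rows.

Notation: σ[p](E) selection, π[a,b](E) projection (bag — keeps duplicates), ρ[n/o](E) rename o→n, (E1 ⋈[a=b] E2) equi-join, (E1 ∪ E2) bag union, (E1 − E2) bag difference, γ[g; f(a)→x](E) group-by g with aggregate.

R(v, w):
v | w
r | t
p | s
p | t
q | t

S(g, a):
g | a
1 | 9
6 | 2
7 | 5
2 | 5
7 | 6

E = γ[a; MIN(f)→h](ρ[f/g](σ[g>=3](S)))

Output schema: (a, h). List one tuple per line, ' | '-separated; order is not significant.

Row counts bottom-up:
  S → 5
  σ[g>=3](S) → 3
  ρ[f/g](σ[g>=3](S)) → 3
  γ[a; MIN(f)→h](ρ[f/g](σ[g>=3](S))) → 3

== RESULT ==
a | h
2 | 6
5 | 7
6 | 7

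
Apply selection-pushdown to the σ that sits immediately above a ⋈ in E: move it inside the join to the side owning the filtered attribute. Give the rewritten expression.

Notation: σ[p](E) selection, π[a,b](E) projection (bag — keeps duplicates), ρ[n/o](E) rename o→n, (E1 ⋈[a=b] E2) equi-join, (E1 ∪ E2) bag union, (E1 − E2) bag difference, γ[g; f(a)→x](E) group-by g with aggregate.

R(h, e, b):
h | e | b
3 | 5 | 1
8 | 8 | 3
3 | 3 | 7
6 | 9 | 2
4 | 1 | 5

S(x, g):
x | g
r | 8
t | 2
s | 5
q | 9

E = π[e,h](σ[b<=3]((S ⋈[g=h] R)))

σ filters on b, owned by the right side.
E' = π[e,h]((S ⋈[g=h] σ[b<=3](R)))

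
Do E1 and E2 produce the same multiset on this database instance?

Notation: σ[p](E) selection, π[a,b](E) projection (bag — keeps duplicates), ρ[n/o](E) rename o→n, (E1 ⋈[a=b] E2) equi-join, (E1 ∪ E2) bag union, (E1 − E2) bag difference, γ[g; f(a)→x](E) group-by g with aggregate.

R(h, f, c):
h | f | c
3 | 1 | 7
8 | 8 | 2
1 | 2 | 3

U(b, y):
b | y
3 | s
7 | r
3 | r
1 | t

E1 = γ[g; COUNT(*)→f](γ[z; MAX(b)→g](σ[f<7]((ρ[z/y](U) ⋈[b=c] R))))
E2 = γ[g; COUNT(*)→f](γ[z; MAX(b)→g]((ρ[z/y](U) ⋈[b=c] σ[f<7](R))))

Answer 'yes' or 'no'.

E1 stepwise |·|:
  U → 4
  ρ[z/y](U) → 4
  R → 3
  (ρ[z/y](U) ⋈[b=c] R) → 3
  σ[f<7]((ρ[z/y](U) ⋈[b=c] R)) → 3
  γ[z; MAX(b)→g](σ[f<7]((ρ[z/y](U) ⋈[b=c] R))) → 2
  γ[g; COUNT(*)→f](γ[z; MAX(b)→g](σ[f<7]((ρ[z/y](U) ⋈[b=c] R)))) → 2
E2 stepwise |·|:
  U → 4
  ρ[z/y](U) → 4
  R → 3
  σ[f<7](R) → 2
  (ρ[z/y](U) ⋈[b=c] σ[f<7](R)) → 3
  γ[z; MAX(b)→g]((ρ[z/y](U) ⋈[b=c] σ[f<7](R))) → 2
  γ[g; COUNT(*)→f](γ[z; MAX(b)→g]((ρ[z/y](U) ⋈[b=c] σ[f<7](R)))) → 2

E1 and E2 produce the same multiset:
g | f
3 | 1
7 | 1

yes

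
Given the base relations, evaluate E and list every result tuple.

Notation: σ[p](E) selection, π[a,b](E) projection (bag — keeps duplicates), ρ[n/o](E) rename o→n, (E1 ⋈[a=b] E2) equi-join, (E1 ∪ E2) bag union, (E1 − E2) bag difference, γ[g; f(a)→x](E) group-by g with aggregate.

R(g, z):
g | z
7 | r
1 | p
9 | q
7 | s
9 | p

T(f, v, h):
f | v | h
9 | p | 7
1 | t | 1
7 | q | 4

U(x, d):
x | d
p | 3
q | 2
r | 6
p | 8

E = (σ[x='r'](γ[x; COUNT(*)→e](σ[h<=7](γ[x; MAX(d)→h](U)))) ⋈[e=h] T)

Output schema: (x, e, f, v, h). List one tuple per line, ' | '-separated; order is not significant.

Stepwise |·|:
  U → 4
  γ[x; MAX(d)→h](U) → 3
  σ[h<=7](γ[x; MAX(d)→h](U)) → 2
  γ[x; COUNT(*)→e](σ[h<=7](γ[x; MAX(d)→h](U))) → 2
  σ[x='r'](γ[x; COUNT(*)→e](σ[h<=7](γ[x; MAX(d)→h](U)))) → 1
  T → 3
  (σ[x='r'](γ[x; COUNT(*)→e](σ[h<=7](γ[x; MAX(d)→h](U)))) ⋈[e=h] T) → 1

== RESULT ==
x | e | f | v | h
r | 1 | 1 | t | 1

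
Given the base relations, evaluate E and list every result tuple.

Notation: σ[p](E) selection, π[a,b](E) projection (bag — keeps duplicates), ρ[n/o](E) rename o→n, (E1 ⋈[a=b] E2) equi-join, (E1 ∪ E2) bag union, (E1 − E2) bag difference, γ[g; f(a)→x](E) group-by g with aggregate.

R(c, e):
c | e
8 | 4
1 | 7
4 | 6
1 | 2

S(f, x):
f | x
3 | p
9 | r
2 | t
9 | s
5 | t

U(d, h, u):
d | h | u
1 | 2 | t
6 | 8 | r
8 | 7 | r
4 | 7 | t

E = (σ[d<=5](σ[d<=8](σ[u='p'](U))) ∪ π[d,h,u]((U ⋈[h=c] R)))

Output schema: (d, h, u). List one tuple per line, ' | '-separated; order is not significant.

Stepwise |·|:
  U → 4
  σ[u='p'](U) → 0
  σ[d<=8](σ[u='p'](U)) → 0
  σ[d<=5](σ[d<=8](σ[u='p'](U))) → 0
  U → 4
  R → 4
  (U ⋈[h=c] R) → 1
  π[d,h,u]((U ⋈[h=c] R)) → 1
  (σ[d<=5](σ[d<=8](σ[u='p'](U))) ∪ π[d,h,u]((U ⋈[h=c] R))) → 1

== RESULT ==
d | h | u
6 | 8 | r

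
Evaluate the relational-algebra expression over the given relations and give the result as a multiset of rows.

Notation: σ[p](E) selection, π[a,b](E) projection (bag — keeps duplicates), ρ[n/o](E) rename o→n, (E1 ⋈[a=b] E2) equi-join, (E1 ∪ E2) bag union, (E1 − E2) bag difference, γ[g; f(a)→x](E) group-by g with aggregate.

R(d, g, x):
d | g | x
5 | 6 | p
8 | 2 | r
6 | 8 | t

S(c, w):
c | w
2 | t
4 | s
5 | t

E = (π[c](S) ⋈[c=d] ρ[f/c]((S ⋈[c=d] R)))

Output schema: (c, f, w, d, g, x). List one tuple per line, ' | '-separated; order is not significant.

Stepwise |·|:
  S → 3
  π[c](S) → 3
  S → 3
  R → 3
  (S ⋈[c=d] R) → 1
  ρ[f/c]((S ⋈[c=d] R)) → 1
  (π[c](S) ⋈[c=d] ρ[f/c]((S ⋈[c=d] R))) → 1

== RESULT ==
c | f | w | d | g | x
5 | 5 | t | 5 | 6 | p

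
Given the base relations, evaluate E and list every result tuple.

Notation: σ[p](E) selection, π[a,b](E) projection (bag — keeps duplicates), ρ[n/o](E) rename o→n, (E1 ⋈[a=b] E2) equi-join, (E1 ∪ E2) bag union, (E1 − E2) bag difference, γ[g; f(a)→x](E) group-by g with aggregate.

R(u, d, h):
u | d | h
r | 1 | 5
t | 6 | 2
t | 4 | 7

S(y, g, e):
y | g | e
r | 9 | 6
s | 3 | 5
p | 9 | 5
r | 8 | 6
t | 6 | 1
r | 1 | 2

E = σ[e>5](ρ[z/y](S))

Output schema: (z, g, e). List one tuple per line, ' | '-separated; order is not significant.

Stepwise |·|:
  S → 6
  ρ[z/y](S) → 6
  σ[e>5](ρ[z/y](S)) → 2

== RESULT ==
z | g | e
r | 8 | 6
r | 9 | 6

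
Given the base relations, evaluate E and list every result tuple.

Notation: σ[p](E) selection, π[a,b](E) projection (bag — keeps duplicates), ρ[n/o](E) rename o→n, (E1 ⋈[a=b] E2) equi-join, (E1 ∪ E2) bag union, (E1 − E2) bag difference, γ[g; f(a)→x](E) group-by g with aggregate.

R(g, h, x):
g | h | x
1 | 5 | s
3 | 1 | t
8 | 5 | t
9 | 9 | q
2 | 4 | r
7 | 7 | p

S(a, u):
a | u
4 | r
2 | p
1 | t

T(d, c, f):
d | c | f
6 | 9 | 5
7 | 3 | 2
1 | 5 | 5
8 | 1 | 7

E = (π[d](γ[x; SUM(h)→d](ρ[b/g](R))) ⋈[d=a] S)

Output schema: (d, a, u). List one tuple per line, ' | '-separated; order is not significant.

Per-node cardinality:
  R → 6
  ρ[b/g](R) → 6
  γ[x; SUM(h)→d](ρ[b/g](R)) → 5
  π[d](γ[x; SUM(h)→d](ρ[b/g](R))) → 5
  S → 3
  (π[d](γ[x; SUM(h)→d](ρ[b/g](R))) ⋈[d=a] S) → 1

== RESULT ==
d | a | u
4 | 4 | r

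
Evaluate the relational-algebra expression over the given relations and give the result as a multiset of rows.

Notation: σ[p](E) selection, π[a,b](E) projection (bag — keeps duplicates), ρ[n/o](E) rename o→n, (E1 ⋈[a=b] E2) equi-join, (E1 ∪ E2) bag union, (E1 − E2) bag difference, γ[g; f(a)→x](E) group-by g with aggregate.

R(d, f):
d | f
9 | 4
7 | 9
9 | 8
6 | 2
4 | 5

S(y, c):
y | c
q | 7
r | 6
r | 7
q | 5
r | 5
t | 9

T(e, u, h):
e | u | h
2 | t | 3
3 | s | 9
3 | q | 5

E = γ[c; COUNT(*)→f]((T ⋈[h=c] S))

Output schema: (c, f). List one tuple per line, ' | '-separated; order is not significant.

Subexpression sizes:
  T → 3
  S → 6
  (T ⋈[h=c] S) → 3
  γ[c; COUNT(*)→f]((T ⋈[h=c] S)) → 2

== RESULT ==
c | f
5 | 2
9 | 1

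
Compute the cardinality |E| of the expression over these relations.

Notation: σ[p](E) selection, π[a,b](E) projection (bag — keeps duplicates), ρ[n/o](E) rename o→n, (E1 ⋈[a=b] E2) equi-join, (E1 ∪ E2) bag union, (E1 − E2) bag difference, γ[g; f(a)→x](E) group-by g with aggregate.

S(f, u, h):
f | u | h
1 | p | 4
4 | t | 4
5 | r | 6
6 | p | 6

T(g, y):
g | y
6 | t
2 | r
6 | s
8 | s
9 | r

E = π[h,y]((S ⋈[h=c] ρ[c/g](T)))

Subexpression sizes:
  S → 4
  T → 5
  ρ[c/g](T) → 5
  (S ⋈[h=c] ρ[c/g](T)) → 4
  π[h,y]((S ⋈[h=c] ρ[c/g](T))) → 4

|E| = 4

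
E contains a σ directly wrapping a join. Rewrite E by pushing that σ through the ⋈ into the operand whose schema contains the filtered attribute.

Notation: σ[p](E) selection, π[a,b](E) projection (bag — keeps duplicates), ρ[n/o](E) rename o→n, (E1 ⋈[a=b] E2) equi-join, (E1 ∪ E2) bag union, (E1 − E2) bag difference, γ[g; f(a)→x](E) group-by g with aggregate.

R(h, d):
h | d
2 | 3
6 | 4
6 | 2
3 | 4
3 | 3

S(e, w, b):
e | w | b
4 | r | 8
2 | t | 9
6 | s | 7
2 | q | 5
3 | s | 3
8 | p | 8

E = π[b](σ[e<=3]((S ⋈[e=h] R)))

σ filters on e, owned by the left side.
E' = π[b]((σ[e<=3](S) ⋈[e=h] R))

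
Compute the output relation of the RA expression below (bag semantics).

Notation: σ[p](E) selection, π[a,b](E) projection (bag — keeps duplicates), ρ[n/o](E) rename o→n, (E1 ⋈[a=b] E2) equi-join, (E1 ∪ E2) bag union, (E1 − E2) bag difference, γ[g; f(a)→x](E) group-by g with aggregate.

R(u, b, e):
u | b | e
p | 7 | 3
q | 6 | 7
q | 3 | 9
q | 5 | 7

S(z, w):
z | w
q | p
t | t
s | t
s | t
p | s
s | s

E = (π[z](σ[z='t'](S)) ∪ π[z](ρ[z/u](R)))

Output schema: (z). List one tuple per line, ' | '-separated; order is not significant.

Subexpression sizes:
  S → 6
  σ[z='t'](S) → 1
  π[z](σ[z='t'](S)) → 1
  R → 4
  ρ[z/u](R) → 4
  π[z](ρ[z/u](R)) → 4
  (π[z](σ[z='t'](S)) ∪ π[z](ρ[z/u](R))) → 5

== RESULT ==
z
p
q
q
q
t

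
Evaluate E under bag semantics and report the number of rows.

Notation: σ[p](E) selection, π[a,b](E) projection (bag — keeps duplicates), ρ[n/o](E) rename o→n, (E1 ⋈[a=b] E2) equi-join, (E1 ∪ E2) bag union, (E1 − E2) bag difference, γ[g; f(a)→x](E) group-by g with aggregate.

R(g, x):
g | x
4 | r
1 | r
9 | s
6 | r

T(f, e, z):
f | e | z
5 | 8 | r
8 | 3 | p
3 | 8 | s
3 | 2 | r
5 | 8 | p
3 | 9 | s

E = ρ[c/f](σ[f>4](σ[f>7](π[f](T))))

Subexpression sizes:
  T → 6
  π[f](T) → 6
  σ[f>7](π[f](T)) → 1
  σ[f>4](σ[f>7](π[f](T))) → 1
  ρ[c/f](σ[f>4](σ[f>7](π[f](T)))) → 1

|E| = 1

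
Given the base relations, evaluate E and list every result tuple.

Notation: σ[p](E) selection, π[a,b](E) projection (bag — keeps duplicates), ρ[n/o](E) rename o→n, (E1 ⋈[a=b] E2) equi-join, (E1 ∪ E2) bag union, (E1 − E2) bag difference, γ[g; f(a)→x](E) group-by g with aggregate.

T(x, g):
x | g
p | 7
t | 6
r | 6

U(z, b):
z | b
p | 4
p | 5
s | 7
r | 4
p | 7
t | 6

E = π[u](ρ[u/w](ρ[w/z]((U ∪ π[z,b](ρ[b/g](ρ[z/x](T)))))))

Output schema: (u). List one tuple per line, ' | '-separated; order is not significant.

Stepwise |·|:
  U → 6
  T → 3
  ρ[z/x](T) → 3
  ρ[b/g](ρ[z/x](T)) → 3
  π[z,b](ρ[b/g](ρ[z/x](T))) → 3
  (U ∪ π[z,b](ρ[b/g](ρ[z/x](T)))) → 9
  ρ[w/z]((U ∪ π[z,b](ρ[b/g](ρ[z/x](T))))) → 9
  ρ[u/w](ρ[w/z]((U ∪ π[z,b](ρ[b/g](ρ[z/x](T)))))) → 9
  π[u](ρ[u/w](ρ[w/z]((U ∪ π[z,b](ρ[b/g](ρ[z/x](T))))))) → 9

== RESULT ==
u
p
p
p
p
r
r
s
t
t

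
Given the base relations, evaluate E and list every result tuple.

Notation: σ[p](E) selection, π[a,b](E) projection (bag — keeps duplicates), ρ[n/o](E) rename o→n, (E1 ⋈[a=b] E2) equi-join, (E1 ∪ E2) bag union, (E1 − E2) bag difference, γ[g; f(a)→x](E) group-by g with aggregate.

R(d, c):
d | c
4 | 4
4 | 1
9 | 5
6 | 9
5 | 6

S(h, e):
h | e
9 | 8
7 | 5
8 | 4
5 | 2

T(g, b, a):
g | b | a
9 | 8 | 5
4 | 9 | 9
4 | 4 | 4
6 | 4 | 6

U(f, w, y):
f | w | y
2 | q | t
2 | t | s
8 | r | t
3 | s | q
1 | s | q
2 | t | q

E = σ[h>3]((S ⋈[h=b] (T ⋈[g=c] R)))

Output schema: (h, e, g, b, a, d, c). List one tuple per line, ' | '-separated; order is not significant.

Stepwise |·|:
  S → 4
  T → 4
  R → 5
  (T ⋈[g=c] R) → 4
  (S ⋈[h=b] (T ⋈[g=c] R)) → 2
  σ[h>3]((S ⋈[h=b] (T ⋈[g=c] R))) → 2

== RESULT ==
h | e | g | b | a | d | c
8 | 4 | 9 | 8 | 5 | 6 | 9
9 | 8 | 4 | 9 | 9 | 4 | 4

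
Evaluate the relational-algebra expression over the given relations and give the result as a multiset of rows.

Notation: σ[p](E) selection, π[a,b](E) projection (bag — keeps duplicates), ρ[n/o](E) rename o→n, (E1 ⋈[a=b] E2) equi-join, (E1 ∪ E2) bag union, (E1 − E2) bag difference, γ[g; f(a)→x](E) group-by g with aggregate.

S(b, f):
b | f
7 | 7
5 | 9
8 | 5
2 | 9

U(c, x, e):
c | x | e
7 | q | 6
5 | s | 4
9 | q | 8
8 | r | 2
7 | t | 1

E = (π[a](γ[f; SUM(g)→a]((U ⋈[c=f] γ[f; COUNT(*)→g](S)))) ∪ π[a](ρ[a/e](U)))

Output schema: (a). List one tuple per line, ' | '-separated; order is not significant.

Per-node cardinality:
  U → 5
  S → 4
  γ[f; COUNT(*)→g](S) → 3
  (U ⋈[c=f] γ[f; COUNT(*)→g](S)) → 4
  γ[f; SUM(g)→a]((U ⋈[c=f] γ[f; COUNT(*)→g](S))) → 3
  π[a](γ[f; SUM(g)→a]((U ⋈[c=f] γ[f; COUNT(*)→g](S)))) → 3
  U → 5
  ρ[a/e](U) → 5
  π[a](ρ[a/e](U)) → 5
  (π[a](γ[f; SUM(g)→a]((U ⋈[c=f] γ[f; COUNT(*)→g](S)))) ∪ π[a](ρ[a/e](U))) → 8

== RESULT ==
a
1
1
2
2
2
4
6
8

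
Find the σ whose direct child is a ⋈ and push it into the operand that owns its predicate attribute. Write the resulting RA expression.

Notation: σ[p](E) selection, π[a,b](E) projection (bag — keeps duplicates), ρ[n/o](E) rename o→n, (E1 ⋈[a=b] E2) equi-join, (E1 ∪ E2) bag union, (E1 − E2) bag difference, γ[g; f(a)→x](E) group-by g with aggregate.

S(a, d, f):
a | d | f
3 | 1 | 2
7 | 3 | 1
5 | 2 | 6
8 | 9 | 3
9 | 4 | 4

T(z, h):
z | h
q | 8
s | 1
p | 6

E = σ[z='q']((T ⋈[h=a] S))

σ filters on z, owned by the left side.
E' = (σ[z='q'](T) ⋈[h=a] S)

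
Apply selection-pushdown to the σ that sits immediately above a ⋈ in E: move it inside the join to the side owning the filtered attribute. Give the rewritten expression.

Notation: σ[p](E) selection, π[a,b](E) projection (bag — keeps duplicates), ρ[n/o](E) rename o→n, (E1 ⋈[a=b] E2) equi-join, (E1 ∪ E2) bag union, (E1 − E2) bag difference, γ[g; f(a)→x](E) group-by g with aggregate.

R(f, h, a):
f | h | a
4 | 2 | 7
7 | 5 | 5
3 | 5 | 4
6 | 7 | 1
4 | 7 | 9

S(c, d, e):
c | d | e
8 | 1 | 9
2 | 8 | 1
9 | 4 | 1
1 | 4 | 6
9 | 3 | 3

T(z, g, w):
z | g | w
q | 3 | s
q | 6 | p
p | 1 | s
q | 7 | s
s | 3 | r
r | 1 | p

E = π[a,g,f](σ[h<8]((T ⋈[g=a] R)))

σ filters on h, owned by the right side.
E' = π[a,g,f]((T ⋈[g=a] σ[h<8](R)))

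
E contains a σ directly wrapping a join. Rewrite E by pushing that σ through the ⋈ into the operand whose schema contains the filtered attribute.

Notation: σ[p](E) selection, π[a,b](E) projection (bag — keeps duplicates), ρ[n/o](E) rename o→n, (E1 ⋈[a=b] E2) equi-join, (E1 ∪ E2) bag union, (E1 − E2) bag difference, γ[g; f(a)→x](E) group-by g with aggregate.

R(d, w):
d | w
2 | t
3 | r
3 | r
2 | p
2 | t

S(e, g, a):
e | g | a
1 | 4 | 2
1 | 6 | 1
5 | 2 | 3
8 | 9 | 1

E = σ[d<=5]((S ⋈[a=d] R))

σ filters on d, owned by the right side.
E' = (S ⋈[a=d] σ[d<=5](R))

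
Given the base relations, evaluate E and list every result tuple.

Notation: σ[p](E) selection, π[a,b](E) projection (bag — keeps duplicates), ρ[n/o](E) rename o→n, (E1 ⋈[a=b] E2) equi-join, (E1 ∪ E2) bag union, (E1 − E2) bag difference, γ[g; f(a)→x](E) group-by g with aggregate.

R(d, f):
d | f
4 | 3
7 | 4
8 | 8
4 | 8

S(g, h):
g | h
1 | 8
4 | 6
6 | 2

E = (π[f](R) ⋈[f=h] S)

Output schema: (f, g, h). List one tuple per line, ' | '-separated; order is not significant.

Stepwise |·|:
  R → 4
  π[f](R) → 4
  S → 3
  (π[f](R) ⋈[f=h] S) → 2

== RESULT ==
f | g | h
8 | 1 | 8
8 | 1 | 8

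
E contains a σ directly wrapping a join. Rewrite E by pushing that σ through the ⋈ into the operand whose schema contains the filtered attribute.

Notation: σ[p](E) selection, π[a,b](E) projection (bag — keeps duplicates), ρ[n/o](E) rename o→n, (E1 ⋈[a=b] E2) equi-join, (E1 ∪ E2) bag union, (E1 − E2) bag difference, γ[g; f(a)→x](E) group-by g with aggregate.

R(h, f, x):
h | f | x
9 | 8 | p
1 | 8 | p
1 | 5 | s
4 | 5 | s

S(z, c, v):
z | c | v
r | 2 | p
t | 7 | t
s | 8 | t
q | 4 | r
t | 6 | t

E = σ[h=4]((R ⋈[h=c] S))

σ filters on h, owned by the left side.
E' = (σ[h=4](R) ⋈[h=c] S)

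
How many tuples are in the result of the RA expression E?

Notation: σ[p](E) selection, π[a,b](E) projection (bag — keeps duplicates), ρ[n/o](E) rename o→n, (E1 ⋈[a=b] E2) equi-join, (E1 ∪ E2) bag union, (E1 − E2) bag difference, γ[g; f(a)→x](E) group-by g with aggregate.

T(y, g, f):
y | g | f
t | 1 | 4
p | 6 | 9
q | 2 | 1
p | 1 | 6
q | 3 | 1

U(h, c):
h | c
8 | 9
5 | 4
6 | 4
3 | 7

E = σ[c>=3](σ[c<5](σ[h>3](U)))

Per-node cardinality:
  U → 4
  σ[h>3](U) → 3
  σ[c<5](σ[h>3](U)) → 2
  σ[c>=3](σ[c<5](σ[h>3](U))) → 2

|E| = 2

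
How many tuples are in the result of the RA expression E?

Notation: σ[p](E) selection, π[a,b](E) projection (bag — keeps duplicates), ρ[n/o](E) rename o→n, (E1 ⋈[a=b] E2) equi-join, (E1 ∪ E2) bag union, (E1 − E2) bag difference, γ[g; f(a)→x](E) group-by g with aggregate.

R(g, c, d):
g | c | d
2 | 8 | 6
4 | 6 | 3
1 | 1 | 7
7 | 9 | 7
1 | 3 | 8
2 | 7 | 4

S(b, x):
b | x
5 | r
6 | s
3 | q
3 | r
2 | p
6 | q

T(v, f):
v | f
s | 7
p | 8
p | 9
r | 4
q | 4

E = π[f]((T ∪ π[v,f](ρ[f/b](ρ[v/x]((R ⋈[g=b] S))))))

Per-node cardinality:
  T → 5
  R → 6
  S → 6
  (R ⋈[g=b] S) → 2
  ρ[v/x]((R ⋈[g=b] S)) → 2
  ρ[f/b](ρ[v/x]((R ⋈[g=b] S))) → 2
  π[v,f](ρ[f/b](ρ[v/x]((R ⋈[g=b] S)))) → 2
  (T ∪ π[v,f](ρ[f/b](ρ[v/x]((R ⋈[g=b] S))))) → 7
  π[f]((T ∪ π[v,f](ρ[f/b](ρ[v/x]((R ⋈[g=b] S)))))) → 7

|E| = 7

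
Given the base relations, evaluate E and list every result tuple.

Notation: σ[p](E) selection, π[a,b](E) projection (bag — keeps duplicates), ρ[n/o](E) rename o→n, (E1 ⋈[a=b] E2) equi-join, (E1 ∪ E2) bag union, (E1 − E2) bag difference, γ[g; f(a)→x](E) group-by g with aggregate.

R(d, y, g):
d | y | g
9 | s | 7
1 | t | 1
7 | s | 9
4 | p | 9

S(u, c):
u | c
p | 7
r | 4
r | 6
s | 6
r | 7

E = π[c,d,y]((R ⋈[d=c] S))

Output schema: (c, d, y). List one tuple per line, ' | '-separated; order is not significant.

Stepwise |·|:
  R → 4
  S → 5
  (R ⋈[d=c] S) → 3
  π[c,d,y]((R ⋈[d=c] S)) → 3

== RESULT ==
c | d | y
4 | 4 | p
7 | 7 | s
7 | 7 | s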